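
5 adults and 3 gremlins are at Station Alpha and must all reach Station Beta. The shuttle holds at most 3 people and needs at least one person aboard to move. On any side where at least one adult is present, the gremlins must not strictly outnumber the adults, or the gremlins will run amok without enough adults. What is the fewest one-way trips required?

Counting alone: each trip to Station Beta takes at most 3 across and each return brings at least 1 back, so after t trips out (and t−1 returns) at most 3t − (t−1) of the 8 are across; that first reaches 8 at t = 4, so at least 7 crossings are needed.
The plan below uses exactly 7 crossings, so it is optimal:
1. 2 gremlins → Station Beta.  (Station Alpha: 5A 1G; Station Beta: 0A 2G)
2. 1 gremlin ← Station Alpha.  (Station Alpha: 5A 2G; Station Beta: 0A 1G)
3. 2 adults and 1 gremlin → Station Beta.  (Station Alpha: 3A 1G; Station Beta: 2A 2G)
4. 1 gremlin ← Station Alpha.  (Station Alpha: 3A 2G; Station Beta: 2A 1G)
5. 1 adult and 2 gremlins → Station Beta.  (Station Alpha: 2A 0G; Station Beta: 3A 3G)
6. 1 gremlin ← Station Alpha.  (Station Alpha: 2A 1G; Station Beta: 3A 2G)
7. 2 adults and 1 gremlin → Station Beta.  (Station Alpha: 0A 0G; Station Beta: 5A 3G)

7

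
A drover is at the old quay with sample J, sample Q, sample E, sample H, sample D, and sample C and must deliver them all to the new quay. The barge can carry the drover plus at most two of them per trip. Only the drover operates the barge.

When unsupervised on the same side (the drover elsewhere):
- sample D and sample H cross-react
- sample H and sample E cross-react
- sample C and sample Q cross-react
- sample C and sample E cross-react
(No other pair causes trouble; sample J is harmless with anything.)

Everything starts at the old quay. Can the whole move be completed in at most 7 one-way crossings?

Yes — this plan uses 7 crossings (≤ 7):
1. Drover goes to the new quay with sample C and sample H.
2. Drover goes back to the old quay alone.
3. Drover goes to the new quay with sample J and sample Q.
4. Drover goes back to the old quay with sample C.
5. Drover goes to the new quay with sample D and sample E.
6. Drover goes back to the old quay with sample H.
7. Drover goes to the new quay with sample C and sample H.

Yes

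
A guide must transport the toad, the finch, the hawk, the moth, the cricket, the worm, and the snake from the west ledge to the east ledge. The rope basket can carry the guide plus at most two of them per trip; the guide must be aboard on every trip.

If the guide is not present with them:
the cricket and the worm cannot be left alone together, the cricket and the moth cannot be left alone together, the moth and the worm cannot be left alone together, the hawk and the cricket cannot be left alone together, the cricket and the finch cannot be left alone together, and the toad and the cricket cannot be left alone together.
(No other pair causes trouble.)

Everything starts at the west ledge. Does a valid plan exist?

Yes

1. Guide goes to the east ledge with the cricket and the moth.  [the west ledge: the finch, the hawk, the snake, the toad, the worm | the east ledge: the cricket, the moth]
2. Guide goes back to the west ledge with the moth.  [the west ledge: the finch, the hawk, the moth, the snake, the toad, the worm | the east ledge: the cricket]
3. Guide goes to the east ledge with the moth and the toad.  [the west ledge: the finch, the hawk, the snake, the worm | the east ledge: the cricket, the moth, the toad]
4. Guide goes back to the west ledge with the cricket.  [the west ledge: the cricket, the finch, the hawk, the snake, the worm | the east ledge: the moth, the toad]
5. Guide goes to the east ledge with the cricket and the finch.  [the west ledge: the hawk, the snake, the worm | the east ledge: the cricket, the finch, the moth, the toad]
6. Guide goes back to the west ledge with the cricket.  [the west ledge: the cricket, the hawk, the snake, the worm | the east ledge: the finch, the moth, the toad]
7. Guide goes to the east ledge with the cricket and the hawk.  [the west ledge: the snake, the worm | the east ledge: the cricket, the finch, the hawk, the moth, the toad]
8. Guide goes back to the west ledge with the cricket.  [the west ledge: the cricket, the snake, the worm | the east ledge: the finch, the hawk, the moth, the toad]
9. Guide goes to the east ledge with the cricket and the snake.  [the west ledge: the worm | the east ledge: the cricket, the finch, the hawk, the moth, the snake, the toad]
10. Guide goes back to the west ledge with the cricket.  [the west ledge: the cricket, the worm | the east ledge: the finch, the hawk, the moth, the snake, the toad]
11. Guide goes to the east ledge with the cricket and the worm.  [the west ledge: — | the east ledge: the cricket, the finch, the hawk, the moth, the snake, the toad, the worm]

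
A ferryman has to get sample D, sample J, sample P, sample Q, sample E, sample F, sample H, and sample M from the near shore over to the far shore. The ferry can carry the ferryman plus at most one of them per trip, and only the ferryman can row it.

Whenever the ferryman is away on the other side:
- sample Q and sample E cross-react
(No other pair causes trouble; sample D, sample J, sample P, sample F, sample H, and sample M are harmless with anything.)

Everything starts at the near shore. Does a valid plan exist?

1. Ferryman goes to the far shore with sample Q.  [the near shore: sample D, sample E, sample F, sample H, sample J, sample M, sample P | the far shore: sample Q]
2. Ferryman goes back to the near shore alone.  [the near shore: sample D, sample E, sample F, sample H, sample J, sample M, sample P | the far shore: sample Q]
3. Ferryman goes to the far shore with sample D.  [the near shore: sample E, sample F, sample H, sample J, sample M, sample P | the far shore: sample D, sample Q]
4. Ferryman goes back to the near shore alone.  [the near shore: sample E, sample F, sample H, sample J, sample M, sample P | the far shore: sample D, sample Q]
5. Ferryman goes to the far shore with sample J.  [the near shore: sample E, sample F, sample H, sample M, sample P | the far shore: sample D, sample J, sample Q]
6. Ferryman goes back to the near shore alone.  [the near shore: sample E, sample F, sample H, sample M, sample P | the far shore: sample D, sample J, sample Q]
7. Ferryman goes to the far shore with sample P.  [the near shore: sample E, sample F, sample H, sample M | the far shore: sample D, sample J, sample P, sample Q]
8. Ferryman goes back to the near shore alone.  [the near shore: sample E, sample F, sample H, sample M | the far shore: sample D, sample J, sample P, sample Q]
9. Ferryman goes to the far shore with sample F.  [the near shore: sample E, sample H, sample M | the far shore: sample D, sample F, sample J, sample P, sample Q]
10. Ferryman goes back to the near shore alone.  [the near shore: sample E, sample H, sample M | the far shore: sample D, sample F, sample J, sample P, sample Q]
11. Ferryman goes to the far shore with sample H.  [the near shore: sample E, sample M | the far shore: sample D, sample F, sample H, sample J, sample P, sample Q]
12. Ferryman goes back to the near shore alone.  [the near shore: sample E, sample M | the far shore: sample D, sample F, sample H, sample J, sample P, sample Q]
13. Ferryman goes to the far shore with sample M.  [the near shore: sample E | the far shore: sample D, sample F, sample H, sample J, sample M, sample P, sample Q]
14. Ferryman goes back to the near shore alone.  [the near shore: sample E | the far shore: sample D, sample F, sample H, sample J, sample M, sample P, sample Q]
15. Ferryman goes to the far shore with sample E.  [the near shore: — | the far shore: sample D, sample E, sample F, sample H, sample J, sample M, sample P, sample Q]

Yes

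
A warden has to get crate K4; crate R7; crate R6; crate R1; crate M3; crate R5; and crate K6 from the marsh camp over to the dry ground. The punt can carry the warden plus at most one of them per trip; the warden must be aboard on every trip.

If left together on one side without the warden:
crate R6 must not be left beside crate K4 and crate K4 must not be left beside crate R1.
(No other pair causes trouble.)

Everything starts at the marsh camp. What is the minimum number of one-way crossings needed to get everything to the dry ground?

15

Counting alone: the warden can take at most 1 across per trip to the dry ground, so moving all 7 needs at least 7 loaded trips out, with a return between consecutive ones — at least 13 crossings.
The safety rule pushes this higher. Following every safe sequence of crossings, the most of the 7 that can be at the dry ground as the punt arrives there on crossing 13 is 6 — never all 7.
So no plan with fewer than 15 crossings exists, and this one achieves 15:
1. Warden goes to the dry ground with crate K4.  [the marsh camp: crate K6, crate M3, crate R1, crate R5, crate R6, crate R7 | the dry ground: crate K4]
2. Warden goes back to the marsh camp alone.  [the marsh camp: crate K6, crate M3, crate R1, crate R5, crate R6, crate R7 | the dry ground: crate K4]
3. Warden goes to the dry ground with crate R7.  [the marsh camp: crate K6, crate M3, crate R1, crate R5, crate R6 | the dry ground: crate K4, crate R7]
4. Warden goes back to the marsh camp alone.  [the marsh camp: crate K6, crate M3, crate R1, crate R5, crate R6 | the dry ground: crate K4, crate R7]
5. Warden goes to the dry ground with crate R6.  [the marsh camp: crate K6, crate M3, crate R1, crate R5 | the dry ground: crate K4, crate R6, crate R7]
6. Warden goes back to the marsh camp with crate K4.  [the marsh camp: crate K4, crate K6, crate M3, crate R1, crate R5 | the dry ground: crate R6, crate R7]
7. Warden goes to the dry ground with crate R1.  [the marsh camp: crate K4, crate K6, crate M3, crate R5 | the dry ground: crate R1, crate R6, crate R7]
8. Warden goes back to the marsh camp alone.  [the marsh camp: crate K4, crate K6, crate M3, crate R5 | the dry ground: crate R1, crate R6, crate R7]
9. Warden goes to the dry ground with crate M3.  [the marsh camp: crate K4, crate K6, crate R5 | the dry ground: crate M3, crate R1, crate R6, crate R7]
10. Warden goes back to the marsh camp alone.  [the marsh camp: crate K4, crate K6, crate R5 | the dry ground: crate M3, crate R1, crate R6, crate R7]
11. Warden goes to the dry ground with crate R5.  [the marsh camp: crate K4, crate K6 | the dry ground: crate M3, crate R1, crate R5, crate R6, crate R7]
12. Warden goes back to the marsh camp alone.  [the marsh camp: crate K4, crate K6 | the dry ground: crate M3, crate R1, crate R5, crate R6, crate R7]
13. Warden goes to the dry ground with crate K6.  [the marsh camp: crate K4 | the dry ground: crate K6, crate M3, crate R1, crate R5, crate R6, crate R7]
14. Warden goes back to the marsh camp alone.  [the marsh camp: crate K4 | the dry ground: crate K6, crate M3, crate R1, crate R5, crate R6, crate R7]
15. Warden goes to the dry ground with crate K4.  [the marsh camp: — | the dry ground: crate K4, crate K6, crate M3, crate R1, crate R5, crate R6, crate R7]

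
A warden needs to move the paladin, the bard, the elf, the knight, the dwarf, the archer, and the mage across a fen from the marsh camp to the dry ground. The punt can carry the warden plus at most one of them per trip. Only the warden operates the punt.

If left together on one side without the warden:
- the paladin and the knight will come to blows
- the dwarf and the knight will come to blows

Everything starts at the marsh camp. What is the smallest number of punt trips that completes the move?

Counting alone: the warden can take at most 1 across per trip to the dry ground, so moving all 7 needs at least 7 loaded trips out, with a return between consecutive ones — at least 13 crossings.
The safety rule pushes this higher. Following every safe sequence of crossings, the most of the 7 that can be at the dry ground as the punt arrives there on crossing 13 is 6 — never all 7.
So no plan with fewer than 15 crossings exists, and this one achieves 15:
1. Warden goes to the dry ground with the knight.
2. Warden goes back to the marsh camp alone.
3. Warden goes to the dry ground with the paladin.
4. Warden goes back to the marsh camp with the knight.
5. Warden goes to the dry ground with the dwarf.
6. Warden goes back to the marsh camp alone.
7. Warden goes to the dry ground with the bard.
8. Warden goes back to the marsh camp alone.
9. Warden goes to the dry ground with the elf.
10. Warden goes back to the marsh camp alone.
11. Warden goes to the dry ground with the archer.
12. Warden goes back to the marsh camp alone.
13. Warden goes to the dry ground with the mage.
14. Warden goes back to the marsh camp alone.
15. Warden goes to the dry ground with the knight.

15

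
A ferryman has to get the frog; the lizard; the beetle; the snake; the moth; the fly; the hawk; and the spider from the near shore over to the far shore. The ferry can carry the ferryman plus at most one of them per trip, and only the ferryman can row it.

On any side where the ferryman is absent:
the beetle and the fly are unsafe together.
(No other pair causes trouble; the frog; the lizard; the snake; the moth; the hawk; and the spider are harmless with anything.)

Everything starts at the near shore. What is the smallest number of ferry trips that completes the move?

Counting alone: the ferryman can take at most 1 across per trip to the far shore, so moving all 8 needs at least 8 loaded trips out, with a return between consecutive ones — at least 15 crossings.
The plan below uses exactly 15 crossings, so it is optimal:
1. Ferryman goes to the far shore with the beetle.
2. Ferryman goes back to the near shore alone.
3. Ferryman goes to the far shore with the frog.
4. Ferryman goes back to the near shore alone.
5. Ferryman goes to the far shore with the lizard.
6. Ferryman goes back to the near shore alone.
7. Ferryman goes to the far shore with the snake.
8. Ferryman goes back to the near shore alone.
9. Ferryman goes to the far shore with the moth.
10. Ferryman goes back to the near shore alone.
11. Ferryman goes to the far shore with the hawk.
12. Ferryman goes back to the near shore alone.
13. Ferryman goes to the far shore with the spider.
14. Ferryman goes back to the near shore alone.
15. Ferryman goes to the far shore with the fly.

15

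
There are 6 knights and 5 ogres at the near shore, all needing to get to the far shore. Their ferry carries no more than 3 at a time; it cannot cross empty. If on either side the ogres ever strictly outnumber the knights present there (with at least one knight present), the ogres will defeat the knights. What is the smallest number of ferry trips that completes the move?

Counting alone: each trip to the far shore takes at most 3 across and each return brings at least 1 back, so after t trips out (and t−1 returns) at most 3t − (t−1) of the 11 are across; that first reaches 11 at t = 5, so at least 9 crossings are needed.
The plan below uses exactly 9 crossings, so it is optimal:
1. 3 ogres → the far shore.  (the near shore: 6K 2O; the far shore: 0K 3O)
2. 1 ogre ← the near shore.  (the near shore: 6K 3O; the far shore: 0K 2O)
3. 3 knights → the far shore.  (the near shore: 3K 3O; the far shore: 3K 2O)
4. 1 knight ← the near shore.  (the near shore: 4K 3O; the far shore: 2K 2O)
5. 2 knights and 1 ogre → the far shore.  (the near shore: 2K 2O; the far shore: 4K 3O)
6. 1 knight ← the near shore.  (the near shore: 3K 2O; the far shore: 3K 3O)
7. 2 knights and 1 ogre → the far shore.  (the near shore: 1K 1O; the far shore: 5K 4O)
8. 1 knight ← the near shore.  (the near shore: 2K 1O; the far shore: 4K 4O)
9. 2 knights and 1 ogre → the far shore.  (the near shore: 0K 0O; the far shore: 6K 5O)

9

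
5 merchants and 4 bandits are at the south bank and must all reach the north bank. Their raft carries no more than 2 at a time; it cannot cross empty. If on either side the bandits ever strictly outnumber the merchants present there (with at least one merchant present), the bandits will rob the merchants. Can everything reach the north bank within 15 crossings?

Yes — this plan uses 15 crossings (≤ 15):
1. 2 bandits → the north bank.  (the south bank: 5M 2B; the north bank: 0M 2B)
2. 1 bandit ← the south bank.  (the south bank: 5M 3B; the north bank: 0M 1B)
3. 2 bandits → the north bank.  (the south bank: 5M 1B; the north bank: 0M 3B)
4. 1 bandit ← the south bank.  (the south bank: 5M 2B; the north bank: 0M 2B)
5. 2 merchants → the north bank.  (the south bank: 3M 2B; the north bank: 2M 2B)
6. 1 bandit ← the south bank.  (the south bank: 3M 3B; the north bank: 2M 1B)
7. 1 merchant and 1 bandit → the north bank.  (the south bank: 2M 2B; the north bank: 3M 2B)
8. 1 merchant ← the south bank.  (the south bank: 3M 2B; the north bank: 2M 2B)
9. 1 merchant and 1 bandit → the north bank.  (the south bank: 2M 1B; the north bank: 3M 3B)
10. 1 bandit ← the south bank.  (the south bank: 2M 2B; the north bank: 3M 2B)
11. 1 merchant and 1 bandit → the north bank.  (the south bank: 1M 1B; the north bank: 4M 3B)
12. 1 merchant ← the south bank.  (the south bank: 2M 1B; the north bank: 3M 3B)
13. 1 merchant and 1 bandit → the north bank.  (the south bank: 1M 0B; the north bank: 4M 4B)
14. 1 bandit ← the south bank.  (the south bank: 1M 1B; the north bank: 4M 3B)
15. 1 merchant and 1 bandit → the north bank.  (the south bank: 0M 0B; the north bank: 5M 4B)

Yes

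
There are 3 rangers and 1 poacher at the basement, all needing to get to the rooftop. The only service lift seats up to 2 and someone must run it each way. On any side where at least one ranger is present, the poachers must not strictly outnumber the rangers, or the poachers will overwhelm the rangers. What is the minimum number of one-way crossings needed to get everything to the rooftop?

5

Counting alone: each trip to the rooftop takes at most 2 across and each return brings at least 1 back, so after t trips out (and t−1 returns) at most 2t − (t−1) of the 4 are across; that first reaches 4 at t = 3, so at least 5 crossings are needed.
The plan below uses exactly 5 crossings, so it is optimal:
1. 1 ranger and 1 poacher → the rooftop.  (the basement: 2R 0P; the rooftop: 1R 1P)
2. 1 poacher ← the basement.  (the basement: 2R 1P; the rooftop: 1R 0P)
3. 1 ranger and 1 poacher → the rooftop.  (the basement: 1R 0P; the rooftop: 2R 1P)
4. 1 poacher ← the basement.  (the basement: 1R 1P; the rooftop: 2R 0P)
5. 1 ranger and 1 poacher → the rooftop.  (the basement: 0R 0P; the rooftop: 3R 1P)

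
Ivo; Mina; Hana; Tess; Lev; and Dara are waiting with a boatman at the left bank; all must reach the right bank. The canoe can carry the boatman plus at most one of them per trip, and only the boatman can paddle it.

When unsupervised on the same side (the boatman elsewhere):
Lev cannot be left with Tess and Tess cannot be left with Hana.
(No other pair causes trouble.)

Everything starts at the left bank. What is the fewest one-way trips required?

Counting alone: the boatman can take at most 1 across per trip to the right bank, so moving all 6 needs at least 6 loaded trips out, with a return between consecutive ones — at least 11 crossings.
The safety rule pushes this higher. Following every safe sequence of crossings, the most of the 6 that can be at the right bank as the canoe arrives there on crossing 11 is 5 — never all 6.
So no plan with fewer than 13 crossings exists, and this one achieves 13:
1. Boatman goes to the right bank with Tess.
2. Boatman goes back to the left bank alone.
3. Boatman goes to the right bank with Ivo.
4. Boatman goes back to the left bank alone.
5. Boatman goes to the right bank with Mina.
6. Boatman goes back to the left bank alone.
7. Boatman goes to the right bank with Hana.
8. Boatman goes back to the left bank with Tess.
9. Boatman goes to the right bank with Lev.
10. Boatman goes back to the left bank alone.
11. Boatman goes to the right bank with Dara.
12. Boatman goes back to the left bank alone.
13. Boatman goes to the right bank with Tess.

13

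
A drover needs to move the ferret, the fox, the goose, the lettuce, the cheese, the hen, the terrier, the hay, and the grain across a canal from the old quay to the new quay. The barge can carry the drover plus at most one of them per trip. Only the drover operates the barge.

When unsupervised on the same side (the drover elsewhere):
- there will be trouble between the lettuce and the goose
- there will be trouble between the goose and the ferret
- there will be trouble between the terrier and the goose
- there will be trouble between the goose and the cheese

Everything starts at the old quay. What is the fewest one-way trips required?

Following every safe sequence of crossings from the start, the most of the 9 that can be at the new quay as the barge arrives there on crossings 1, 3, 5, 7, 9, 11 is 1, 2, 3, 4, 5, 6 respectively; the best ever achieved is 6 of 9.
From crossing 13 on, no configuration arises that was not already reachable earlier: only 176 distinct safe configurations (who is on which side, and where the barge is) can ever be reached, none of them has everyone across, and every continuation just revisits them. So no valid plan exists.

impossible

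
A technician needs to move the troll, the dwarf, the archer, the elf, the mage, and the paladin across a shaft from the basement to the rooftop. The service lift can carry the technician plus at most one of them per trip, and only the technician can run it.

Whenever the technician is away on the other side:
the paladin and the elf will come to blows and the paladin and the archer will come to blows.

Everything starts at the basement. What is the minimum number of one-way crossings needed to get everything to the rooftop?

13

Counting alone: the technician can take at most 1 across per trip to the rooftop, so moving all 6 needs at least 6 loaded trips out, with a return between consecutive ones — at least 11 crossings.
The safety rule pushes this higher. Following every safe sequence of crossings, the most of the 6 that can be at the rooftop as the service lift arrives there on crossing 11 is 5 — never all 6.
So no plan with fewer than 13 crossings exists, and this one achieves 13:
1. Technician goes to the rooftop with the paladin.  [the basement: the archer, the dwarf, the elf, the mage, the troll | the rooftop: the paladin]
2. Technician goes back to the basement alone.  [the basement: the archer, the dwarf, the elf, the mage, the troll | the rooftop: the paladin]
3. Technician goes to the rooftop with the troll.  [the basement: the archer, the dwarf, the elf, the mage | the rooftop: the paladin, the troll]
4. Technician goes back to the basement alone.  [the basement: the archer, the dwarf, the elf, the mage | the rooftop: the paladin, the troll]
5. Technician goes to the rooftop with the dwarf.  [the basement: the archer, the elf, the mage | the rooftop: the dwarf, the paladin, the troll]
6. Technician goes back to the basement alone.  [the basement: the archer, the elf, the mage | the rooftop: the dwarf, the paladin, the troll]
7. Technician goes to the rooftop with the archer.  [the basement: the elf, the mage | the rooftop: the archer, the dwarf, the paladin, the troll]
8. Technician goes back to the basement with the paladin.  [the basement: the elf, the mage, the paladin | the rooftop: the archer, the dwarf, the troll]
9. Technician goes to the rooftop with the elf.  [the basement: the mage, the paladin | the rooftop: the archer, the dwarf, the elf, the troll]
10. Technician goes back to the basement alone.  [the basement: the mage, the paladin | the rooftop: the archer, the dwarf, the elf, the troll]
11. Technician goes to the rooftop with the mage.  [the basement: the paladin | the rooftop: the archer, the dwarf, the elf, the mage, the troll]
12. Technician goes back to the basement alone.  [the basement: the paladin | the rooftop: the archer, the dwarf, the elf, the mage, the troll]
13. Technician goes to the rooftop with the paladin.  [the basement: — | the rooftop: the archer, the dwarf, the elf, the mage, the paladin, the troll]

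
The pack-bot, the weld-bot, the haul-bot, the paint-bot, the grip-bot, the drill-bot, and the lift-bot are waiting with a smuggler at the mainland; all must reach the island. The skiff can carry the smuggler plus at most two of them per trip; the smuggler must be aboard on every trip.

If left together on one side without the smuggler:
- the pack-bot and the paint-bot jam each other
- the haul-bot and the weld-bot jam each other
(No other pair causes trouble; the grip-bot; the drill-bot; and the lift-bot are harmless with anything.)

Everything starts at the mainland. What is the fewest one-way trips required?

Counting alone: the smuggler can take at most 2 across per trip to the island, so moving all 7 needs at least 4 loaded trips out, with a return between consecutive ones — at least 7 crossings.
The plan below uses exactly 7 crossings, so it is optimal:
1. Smuggler goes to the island with the pack-bot and the weld-bot.  [the mainland: the drill-bot, the grip-bot, the haul-bot, the lift-bot, the paint-bot | the island: the pack-bot, the weld-bot]
2. Smuggler goes back to the mainland alone.  [the mainland: the drill-bot, the grip-bot, the haul-bot, the lift-bot, the paint-bot | the island: the pack-bot, the weld-bot]
3. Smuggler goes to the island with the grip-bot.  [the mainland: the drill-bot, the haul-bot, the lift-bot, the paint-bot | the island: the grip-bot, the pack-bot, the weld-bot]
4. Smuggler goes back to the mainland alone.  [the mainland: the drill-bot, the haul-bot, the lift-bot, the paint-bot | the island: the grip-bot, the pack-bot, the weld-bot]
5. Smuggler goes to the island with the drill-bot and the lift-bot.  [the mainland: the haul-bot, the paint-bot | the island: the drill-bot, the grip-bot, the lift-bot, the pack-bot, the weld-bot]
6. Smuggler goes back to the mainland alone.  [the mainland: the haul-bot, the paint-bot | the island: the drill-bot, the grip-bot, the lift-bot, the pack-bot, the weld-bot]
7. Smuggler goes to the island with the haul-bot and the paint-bot.  [the mainland: — | the island: the drill-bot, the grip-bot, the haul-bot, the lift-bot, the pack-bot, the paint-bot, the weld-bot]

7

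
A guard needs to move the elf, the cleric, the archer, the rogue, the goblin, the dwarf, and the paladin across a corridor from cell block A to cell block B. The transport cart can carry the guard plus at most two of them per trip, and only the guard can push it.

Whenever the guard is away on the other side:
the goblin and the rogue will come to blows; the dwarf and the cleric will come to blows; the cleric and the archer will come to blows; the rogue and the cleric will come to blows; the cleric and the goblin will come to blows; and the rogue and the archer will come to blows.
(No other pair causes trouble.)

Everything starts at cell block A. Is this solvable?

Yes

1. Guard goes to cell block B with the cleric and the rogue.  [cell block A: the archer, the dwarf, the elf, the goblin, the paladin | cell block B: the cleric, the rogue]
2. Guard goes back to cell block A with the cleric.  [cell block A: the archer, the cleric, the dwarf, the elf, the goblin, the paladin | cell block B: the rogue]
3. Guard goes to cell block B with the cleric and the elf.  [cell block A: the archer, the dwarf, the goblin, the paladin | cell block B: the cleric, the elf, the rogue]
4. Guard goes back to cell block A with the cleric.  [cell block A: the archer, the cleric, the dwarf, the goblin, the paladin | cell block B: the elf, the rogue]
5. Guard goes to cell block B with the cleric and the dwarf.  [cell block A: the archer, the goblin, the paladin | cell block B: the cleric, the dwarf, the elf, the rogue]
6. Guard goes back to cell block A with the cleric.  [cell block A: the archer, the cleric, the goblin, the paladin | cell block B: the dwarf, the elf, the rogue]
7. Guard goes to cell block B with the cleric and the paladin.  [cell block A: the archer, the goblin | cell block B: the cleric, the dwarf, the elf, the paladin, the rogue]
8. Guard goes back to cell block A with the cleric.  [cell block A: the archer, the cleric, the goblin | cell block B: the dwarf, the elf, the paladin, the rogue]
9. Guard goes to cell block B with the archer and the goblin.  [cell block A: the cleric | cell block B: the archer, the dwarf, the elf, the goblin, the paladin, the rogue]
10. Guard goes back to cell block A with the rogue.  [cell block A: the cleric, the rogue | cell block B: the archer, the dwarf, the elf, the goblin, the paladin]
11. Guard goes to cell block B with the cleric and the rogue.  [cell block A: — | cell block B: the archer, the cleric, the dwarf, the elf, the goblin, the paladin, the rogue]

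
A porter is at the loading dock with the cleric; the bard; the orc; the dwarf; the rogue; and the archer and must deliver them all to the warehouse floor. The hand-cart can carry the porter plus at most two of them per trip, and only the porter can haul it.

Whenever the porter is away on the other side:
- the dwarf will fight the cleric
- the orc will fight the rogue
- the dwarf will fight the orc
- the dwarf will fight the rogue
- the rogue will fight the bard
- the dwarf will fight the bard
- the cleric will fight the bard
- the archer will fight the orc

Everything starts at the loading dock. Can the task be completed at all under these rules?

No

Whatever the first load, the items left behind include a forbidden pair without the porter. No opening move is safe, so no plan exists.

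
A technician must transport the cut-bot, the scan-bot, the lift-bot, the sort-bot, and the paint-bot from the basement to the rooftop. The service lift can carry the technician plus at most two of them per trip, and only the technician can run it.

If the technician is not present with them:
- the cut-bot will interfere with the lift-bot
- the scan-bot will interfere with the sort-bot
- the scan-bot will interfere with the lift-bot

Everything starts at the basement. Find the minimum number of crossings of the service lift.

Counting alone: the technician can take at most 2 across per trip to the rooftop, so moving all 5 needs at least 3 loaded trips out, with a return between consecutive ones — at least 5 crossings.
The plan below uses exactly 5 crossings, so it is optimal:
1. Technician goes to the rooftop with the cut-bot and the scan-bot.  [the basement: the lift-bot, the paint-bot, the sort-bot | the rooftop: the cut-bot, the scan-bot]
2. Technician goes back to the basement alone.  [the basement: the lift-bot, the paint-bot, the sort-bot | the rooftop: the cut-bot, the scan-bot]
3. Technician goes to the rooftop with the paint-bot.  [the basement: the lift-bot, the sort-bot | the rooftop: the cut-bot, the paint-bot, the scan-bot]
4. Technician goes back to the basement alone.  [the basement: the lift-bot, the sort-bot | the rooftop: the cut-bot, the paint-bot, the scan-bot]
5. Technician goes to the rooftop with the lift-bot and the sort-bot.  [the basement: — | the rooftop: the cut-bot, the lift-bot, the paint-bot, the scan-bot, the sort-bot]

5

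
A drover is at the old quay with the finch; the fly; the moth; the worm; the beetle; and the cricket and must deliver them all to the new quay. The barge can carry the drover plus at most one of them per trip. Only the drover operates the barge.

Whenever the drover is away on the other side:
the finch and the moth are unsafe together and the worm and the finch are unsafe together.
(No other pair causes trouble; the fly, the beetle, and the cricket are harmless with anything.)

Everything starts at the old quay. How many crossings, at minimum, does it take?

13

Counting alone: the drover can take at most 1 across per trip to the new quay, so moving all 6 needs at least 6 loaded trips out, with a return between consecutive ones — at least 11 crossings.
The safety rule pushes this higher. Following every safe sequence of crossings, the most of the 6 that can be at the new quay as the barge arrives there on crossing 11 is 5 — never all 6.
So no plan with fewer than 13 crossings exists, and this one achieves 13:
1. Drover goes to the new quay with the finch.
2. Drover goes back to the old quay alone.
3. Drover goes to the new quay with the fly.
4. Drover goes back to the old quay alone.
5. Drover goes to the new quay with the moth.
6. Drover goes back to the old quay with the finch.
7. Drover goes to the new quay with the worm.
8. Drover goes back to the old quay alone.
9. Drover goes to the new quay with the beetle.
10. Drover goes back to the old quay alone.
11. Drover goes to the new quay with the cricket.
12. Drover goes back to the old quay alone.
13. Drover goes to the new quay with the finch.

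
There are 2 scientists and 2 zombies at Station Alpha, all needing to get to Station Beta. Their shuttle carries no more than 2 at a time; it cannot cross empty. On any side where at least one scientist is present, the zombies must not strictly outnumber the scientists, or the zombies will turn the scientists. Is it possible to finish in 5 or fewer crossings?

Yes — this plan uses 5 crossings (≤ 5):
1. 2 zombies → Station Beta.  (Station Alpha: 2S 0Z; Station Beta: 0S 2Z)
2. 1 zombie ← Station Alpha.  (Station Alpha: 2S 1Z; Station Beta: 0S 1Z)
3. 2 scientists → Station Beta.  (Station Alpha: 0S 1Z; Station Beta: 2S 1Z)
4. 1 zombie ← Station Alpha.  (Station Alpha: 0S 2Z; Station Beta: 2S 0Z)
5. 2 zombies → Station Beta.  (Station Alpha: 0S 0Z; Station Beta: 2S 2Z)

Yes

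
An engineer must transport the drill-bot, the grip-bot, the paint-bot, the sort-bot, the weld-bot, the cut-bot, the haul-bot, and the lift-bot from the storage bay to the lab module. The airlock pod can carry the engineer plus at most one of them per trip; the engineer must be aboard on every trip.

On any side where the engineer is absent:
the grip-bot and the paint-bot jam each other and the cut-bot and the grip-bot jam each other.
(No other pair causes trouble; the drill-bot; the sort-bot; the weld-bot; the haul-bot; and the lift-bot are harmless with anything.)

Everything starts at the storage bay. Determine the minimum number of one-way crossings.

Counting alone: the engineer can take at most 1 across per trip to the lab module, so moving all 8 needs at least 8 loaded trips out, with a return between consecutive ones — at least 15 crossings.
The safety rule pushes this higher. Following every safe sequence of crossings, the most of the 8 that can be at the lab module as the airlock pod arrives there on crossing 15 is 7 — never all 8.
So no plan with fewer than 17 crossings exists, and this one achieves 17:
1. Engineer goes to the lab module with the grip-bot.
2. Engineer goes back to the storage bay alone.
3. Engineer goes to the lab module with the drill-bot.
4. Engineer goes back to the storage bay alone.
5. Engineer goes to the lab module with the paint-bot.
6. Engineer goes back to the storage bay with the grip-bot.
7. Engineer goes to the lab module with the cut-bot.
8. Engineer goes back to the storage bay alone.
9. Engineer goes to the lab module with the sort-bot.
10. Engineer goes back to the storage bay alone.
11. Engineer goes to the lab module with the weld-bot.
12. Engineer goes back to the storage bay alone.
13. Engineer goes to the lab module with the haul-bot.
14. Engineer goes back to the storage bay alone.
15. Engineer goes to the lab module with the lift-bot.
16. Engineer goes back to the storage bay alone.
17. Engineer goes to the lab module with the grip-bot.

17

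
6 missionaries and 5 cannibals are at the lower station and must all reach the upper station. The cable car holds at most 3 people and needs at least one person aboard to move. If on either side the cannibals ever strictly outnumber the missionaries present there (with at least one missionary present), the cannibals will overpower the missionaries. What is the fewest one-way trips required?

9

Counting alone: each trip to the upper station takes at most 3 across and each return brings at least 1 back, so after t trips out (and t−1 returns) at most 3t − (t−1) of the 11 are across; that first reaches 11 at t = 5, so at least 9 crossings are needed.
The plan below uses exactly 9 crossings, so it is optimal:
1. 3 cannibals → the upper station.  (the lower station: 6M 2C; the upper station: 0M 3C)
2. 1 cannibal ← the lower station.  (the lower station: 6M 3C; the upper station: 0M 2C)
3. 3 missionaries → the upper station.  (the lower station: 3M 3C; the upper station: 3M 2C)
4. 1 missionary ← the lower station.  (the lower station: 4M 3C; the upper station: 2M 2C)
5. 2 missionaries and 1 cannibal → the upper station.  (the lower station: 2M 2C; the upper station: 4M 3C)
6. 1 missionary ← the lower station.  (the lower station: 3M 2C; the upper station: 3M 3C)
7. 2 missionaries and 1 cannibal → the upper station.  (the lower station: 1M 1C; the upper station: 5M 4C)
8. 1 missionary ← the lower station.  (the lower station: 2M 1C; the upper station: 4M 4C)
9. 2 missionaries and 1 cannibal → the upper station.  (the lower station: 0M 0C; the upper station: 6M 5C)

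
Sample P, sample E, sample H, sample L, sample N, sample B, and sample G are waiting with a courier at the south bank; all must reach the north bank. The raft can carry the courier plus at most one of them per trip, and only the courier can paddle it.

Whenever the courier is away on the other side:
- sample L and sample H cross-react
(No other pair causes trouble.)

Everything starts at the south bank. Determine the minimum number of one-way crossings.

13

Counting alone: the courier can take at most 1 across per trip to the north bank, so moving all 7 needs at least 7 loaded trips out, with a return between consecutive ones — at least 13 crossings.
The plan below uses exactly 13 crossings, so it is optimal:
1. Courier goes to the north bank with sample H.  [the south bank: sample B, sample E, sample G, sample L, sample N, sample P | the north bank: sample H]
2. Courier goes back to the south bank alone.  [the south bank: sample B, sample E, sample G, sample L, sample N, sample P | the north bank: sample H]
3. Courier goes to the north bank with sample P.  [the south bank: sample B, sample E, sample G, sample L, sample N | the north bank: sample H, sample P]
4. Courier goes back to the south bank alone.  [the south bank: sample B, sample E, sample G, sample L, sample N | the north bank: sample H, sample P]
5. Courier goes to the north bank with sample E.  [the south bank: sample B, sample G, sample L, sample N | the north bank: sample E, sample H, sample P]
6. Courier goes back to the south bank alone.  [the south bank: sample B, sample G, sample L, sample N | the north bank: sample E, sample H, sample P]
7. Courier goes to the north bank with sample N.  [the south bank: sample B, sample G, sample L | the north bank: sample E, sample H, sample N, sample P]
8. Courier goes back to the south bank alone.  [the south bank: sample B, sample G, sample L | the north bank: sample E, sample H, sample N, sample P]
9. Courier goes to the north bank with sample B.  [the south bank: sample G, sample L | the north bank: sample B, sample E, sample H, sample N, sample P]
10. Courier goes back to the south bank alone.  [the south bank: sample G, sample L | the north bank: sample B, sample E, sample H, sample N, sample P]
11. Courier goes to the north bank with sample G.  [the south bank: sample L | the north bank: sample B, sample E, sample G, sample H, sample N, sample P]
12. Courier goes back to the south bank alone.  [the south bank: sample L | the north bank: sample B, sample E, sample G, sample H, sample N, sample P]
13. Courier goes to the north bank with sample L.  [the south bank: — | the north bank: sample B, sample E, sample G, sample H, sample L, sample N, sample P]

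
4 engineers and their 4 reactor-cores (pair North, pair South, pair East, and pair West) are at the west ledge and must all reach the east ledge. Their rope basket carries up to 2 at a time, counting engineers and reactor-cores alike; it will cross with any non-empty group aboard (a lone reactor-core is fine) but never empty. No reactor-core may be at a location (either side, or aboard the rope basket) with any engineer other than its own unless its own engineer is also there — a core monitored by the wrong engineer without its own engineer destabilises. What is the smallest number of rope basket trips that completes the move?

impossible

Following every safe sequence of crossings from the start, the most of the 8 that can be at the east ledge as the rope basket arrives there on crossings 1, 3, 5 is 2, 3, 4 respectively; the best ever achieved is 4 of 8.
From crossing 7 on, no configuration arises that was not already reachable earlier: only 44 distinct safe configurations (who is on which side, and where the rope basket is) can ever be reached, none of them has everyone across, and every continuation just revisits them. So no valid plan exists.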